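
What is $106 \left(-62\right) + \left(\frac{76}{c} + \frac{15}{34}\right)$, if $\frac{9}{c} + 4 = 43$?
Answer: $- \frac{636707}{102} \approx -6242.2$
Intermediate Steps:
$c = \frac{3}{13}$ ($c = \frac{9}{-4 + 43} = \frac{9}{39} = 9 \cdot \frac{1}{39} = \frac{3}{13} \approx 0.23077$)
$106 \left(-62\right) + \left(\frac{76}{c} + \frac{15}{34}\right) = 106 \left(-62\right) + \left(\frac{76}{\frac{3}{13}} + \frac{15}{34}\right) = -6572 + \left(76 \cdot \frac{13}{3} + 15 \cdot \frac{1}{34}\right) = -6572 + \left(\frac{988}{3} + \frac{15}{34}\right) = -6572 + \frac{33637}{102} = - \frac{636707}{102}$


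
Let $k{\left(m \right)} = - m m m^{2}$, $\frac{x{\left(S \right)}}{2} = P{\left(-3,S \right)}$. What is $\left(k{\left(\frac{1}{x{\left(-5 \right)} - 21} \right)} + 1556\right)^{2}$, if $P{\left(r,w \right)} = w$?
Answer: $\frac{2064965191951755625}{852891037441} \approx 2.4211 \cdot 10^{6}$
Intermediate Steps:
$x{\left(S \right)} = 2 S$
$k{\left(m \right)} = - m^{4}$ ($k{\left(m \right)} = - m^{2} m^{2} = - m^{4}$)
$\left(k{\left(\frac{1}{x{\left(-5 \right)} - 21} \right)} + 1556\right)^{2} = \left(- \left(\frac{1}{2 \left(-5\right) - 21}\right)^{4} + 1556\right)^{2} = \left(- \left(\frac{1}{-10 - 21}\right)^{4} + 1556\right)^{2} = \left(- \left(\frac{1}{-31}\right)^{4} + 1556\right)^{2} = \left(- \left(- \frac{1}{31}\right)^{4} + 1556\right)^{2} = \left(\left(-1\right) \frac{1}{923521} + 1556\right)^{2} = \left(- \frac{1}{923521} + 1556\right)^{2} = \left(\frac{1436998675}{923521}\right)^{2} = \frac{2064965191951755625}{852891037441}$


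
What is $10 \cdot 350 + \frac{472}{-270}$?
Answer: $\frac{472264}{135} \approx 3498.3$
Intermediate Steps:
$10 \cdot 350 + \frac{472}{-270} = 3500 + 472 \left(- \frac{1}{270}\right) = 3500 - \frac{236}{135} = \frac{472264}{135}$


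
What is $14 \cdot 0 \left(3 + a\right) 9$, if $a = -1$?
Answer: $0$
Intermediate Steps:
$14 \cdot 0 \left(3 + a\right) 9 = 14 \cdot 0 \left(3 - 1\right) 9 = 14 \cdot 0 \cdot 2 \cdot 9 = 14 \cdot 0 \cdot 9 = 0 \cdot 9 = 0$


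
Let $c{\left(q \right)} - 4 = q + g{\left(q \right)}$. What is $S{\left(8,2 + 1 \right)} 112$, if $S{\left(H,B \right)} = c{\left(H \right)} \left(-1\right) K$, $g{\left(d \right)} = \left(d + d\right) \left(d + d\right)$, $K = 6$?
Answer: $-180096$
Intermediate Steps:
$g{\left(d \right)} = 4 d^{2}$ ($g{\left(d \right)} = 2 d 2 d = 4 d^{2}$)
$c{\left(q \right)} = 4 + q + 4 q^{2}$ ($c{\left(q \right)} = 4 + \left(q + 4 q^{2}\right) = 4 + q + 4 q^{2}$)
$S{\left(H,B \right)} = -24 - 24 H^{2} - 6 H$ ($S{\left(H,B \right)} = \left(4 + H + 4 H^{2}\right) \left(-1\right) 6 = \left(-4 - H - 4 H^{2}\right) 6 = -24 - 24 H^{2} - 6 H$)
$S{\left(8,2 + 1 \right)} 112 = \left(-24 - 24 \cdot 8^{2} - 48\right) 112 = \left(-24 - 1536 - 48\right) 112 = \left(-1608\right) 112 = -180096$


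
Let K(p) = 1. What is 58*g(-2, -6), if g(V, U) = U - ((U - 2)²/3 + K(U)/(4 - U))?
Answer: -23867/15 ≈ -1591.1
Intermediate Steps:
g(V, U) = U - 1/(4 - U) - (-2 + U)²/3 (g(V, U) = U - ((U - 2)²/3 + 1/(4 - U)) = U - ((-2 + U)²*(⅓) + 1/(4 - U)) = U - ((-2 + U)²/3 + 1/(4 - U)) = U - (1/(4 - U) + (-2 + U)²/3) = U + (-1/(4 - U) - (-2 + U)²/3) = U - 1/(4 - U) - (-2 + U)²/3)
58*g(-2, -6) = 58*((19 - 1*(-6)³ - 32*(-6) + 11*(-6)²)/(3*(-4 - 6))) = 58*((⅓)*(19 - 1*(-216) + 192 + 11*36)/(-10)) = 58*((⅓)*(-⅒)*(19 + 216 + 192 + 396)) = 58*((⅓)*(-⅒)*823) = 58*(-823/30) = -23867/15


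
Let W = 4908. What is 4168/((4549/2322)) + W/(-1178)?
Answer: 5689235298/2679361 ≈ 2123.4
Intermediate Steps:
4168/((4549/2322)) + W/(-1178) = 4168/((4549/2322)) + 4908/(-1178) = 4168/((4549*(1/2322))) + 4908*(-1/1178) = 4168/(4549/2322) - 2454/589 = 4168*(2322/4549) - 2454/589 = 9678096/4549 - 2454/589 = 5689235298/2679361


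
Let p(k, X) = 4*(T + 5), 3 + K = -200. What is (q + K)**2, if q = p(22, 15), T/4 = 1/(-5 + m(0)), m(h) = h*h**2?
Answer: 866761/25 ≈ 34670.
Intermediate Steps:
m(h) = h**3
T = -4/5 (T = 4/(-5 + 0**3) = 4/(-5 + 0) = 4/(-5) = 4*(-1/5) = -4/5 ≈ -0.80000)
K = -203 (K = -3 - 200 = -203)
p(k, X) = 84/5 (p(k, X) = 4*(-4/5 + 5) = 4*(21/5) = 84/5)
q = 84/5 ≈ 16.800
(q + K)**2 = (84/5 - 203)**2 = (-931/5)**2 = 866761/25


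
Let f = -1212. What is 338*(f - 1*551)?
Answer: -595894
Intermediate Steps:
338*(f - 1*551) = 338*(-1212 - 1*551) = 338*(-1212 - 551) = 338*(-1763) = -595894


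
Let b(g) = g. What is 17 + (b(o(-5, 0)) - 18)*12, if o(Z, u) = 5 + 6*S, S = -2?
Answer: -283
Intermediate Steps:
o(Z, u) = -7 (o(Z, u) = 5 + 6*(-2) = 5 - 12 = -7)
17 + (b(o(-5, 0)) - 18)*12 = 17 + (-7 - 18)*12 = 17 - 25*12 = 17 - 300 = -283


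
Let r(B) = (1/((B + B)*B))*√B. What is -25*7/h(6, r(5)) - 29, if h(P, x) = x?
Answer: -29 - 1750*√5 ≈ -3942.1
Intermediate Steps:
r(B) = 1/(2*B^(3/2)) (r(B) = (1/(((2*B))*B))*√B = ((1/(2*B))/B)*√B = (1/(2*B²))*√B = 1/(2*B^(3/2)))
-25*7/h(6, r(5)) - 29 = -25*7/(1/(2*5^(3/2))) - 29 = -25*7/((√5/25)/2) - 29 = -25*7/(√5/50) - 29 = -25*10*√5*7 - 29 = -1750*√5 - 29 = -29 - 1750*√5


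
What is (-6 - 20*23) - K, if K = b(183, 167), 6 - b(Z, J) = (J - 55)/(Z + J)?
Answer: -11792/25 ≈ -471.68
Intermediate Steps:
b(Z, J) = 6 - (-55 + J)/(J + Z) (b(Z, J) = 6 - (J - 55)/(Z + J) = 6 - (-55 + J)/(J + Z))
K = 142/25 (K = (55 + 5*167 + 6*183)/(167 + 183) = (55 + 835 + 1098)/350 = (1/350)*1988 = 142/25 ≈ 5.6800)
(-6 - 20*23) - K = (-6 - 20*23) - 1*142/25 = (-6 - 460) - 142/25 = -466 - 142/25 = -11792/25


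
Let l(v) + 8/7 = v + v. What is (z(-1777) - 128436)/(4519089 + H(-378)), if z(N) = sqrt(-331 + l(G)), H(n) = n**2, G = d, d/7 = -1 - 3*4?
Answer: -42812/1553991 + I*sqrt(25193)/32633811 ≈ -0.02755 + 4.8638e-6*I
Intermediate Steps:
d = -91 (d = 7*(-1 - 3*4) = 7*(-1 - 12) = 7*(-13) = -91)
G = -91
l(v) = -8/7 + 2*v (l(v) = -8/7 + (v + v) = -8/7 + 2*v)
z(N) = I*sqrt(25193)/7 (z(N) = sqrt(-331 + (-8/7 + 2*(-91))) = sqrt(-331 + (-8/7 - 182)) = sqrt(-331 - 1282/7) = sqrt(-3599/7) = I*sqrt(25193)/7)
(z(-1777) - 128436)/(4519089 + H(-378)) = (I*sqrt(25193)/7 - 128436)/(4519089 + (-378)**2) = (-128436 + I*sqrt(25193)/7)/(4519089 + 142884) = (-128436 + I*sqrt(25193)/7)/4661973 = (-128436 + I*sqrt(25193)/7)*(1/4661973) = -42812/1553991 + I*sqrt(25193)/32633811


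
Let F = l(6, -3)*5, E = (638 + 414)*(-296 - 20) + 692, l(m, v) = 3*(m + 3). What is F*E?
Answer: -44784900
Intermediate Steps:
l(m, v) = 9 + 3*m (l(m, v) = 3*(3 + m) = 9 + 3*m)
E = -331740 (E = 1052*(-316) + 692 = -332432 + 692 = -331740)
F = 135 (F = (9 + 3*6)*5 = (9 + 18)*5 = 27*5 = 135)
F*E = 135*(-331740) = -44784900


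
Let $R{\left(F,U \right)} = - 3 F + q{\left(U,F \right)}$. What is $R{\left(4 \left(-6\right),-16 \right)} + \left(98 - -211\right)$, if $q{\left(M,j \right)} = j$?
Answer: $357$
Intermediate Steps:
$R{\left(F,U \right)} = - 2 F$ ($R{\left(F,U \right)} = - 3 F + F = - 2 F$)
$R{\left(4 \left(-6\right),-16 \right)} + \left(98 - -211\right) = - 2 \cdot 4 \left(-6\right) + \left(98 - -211\right) = \left(-2\right) \left(-24\right) + \left(98 + 211\right) = 48 + 309 = 357$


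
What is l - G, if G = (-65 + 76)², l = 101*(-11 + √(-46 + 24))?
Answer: -1232 + 101*I*√22 ≈ -1232.0 + 473.73*I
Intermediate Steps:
l = -1111 + 101*I*√22 (l = 101*(-11 + √(-22)) = 101*(-11 + I*√22) = -1111 + 101*I*√22 ≈ -1111.0 + 473.73*I)
G = 121 (G = 11² = 121)
l - G = (-1111 + 101*I*√22) - 1*121 = (-1111 + 101*I*√22) - 121 = -1232 + 101*I*√22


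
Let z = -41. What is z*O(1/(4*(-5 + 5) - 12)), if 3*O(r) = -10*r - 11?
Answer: 2501/18 ≈ 138.94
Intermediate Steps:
O(r) = -11/3 - 10*r/3 (O(r) = (-10*r - 11)/3 = (-11 - 10*r)/3 = -11/3 - 10*r/3)
z*O(1/(4*(-5 + 5) - 12)) = -41*(-11/3 - 10/(3*(4*(-5 + 5) - 12))) = -41*(-11/3 - 10/(3*(4*0 - 12))) = -41*(-11/3 - 10/(3*(0 - 12))) = -41*(-11/3 - 10/3/(-12)) = -41*(-11/3 - 10/3*(-1/12)) = -41*(-11/3 + 5/18) = -41*(-61/18) = 2501/18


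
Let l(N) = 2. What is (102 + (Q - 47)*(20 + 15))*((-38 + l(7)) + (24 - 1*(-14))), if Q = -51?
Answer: -6656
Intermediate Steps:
(102 + (Q - 47)*(20 + 15))*((-38 + l(7)) + (24 - 1*(-14))) = (102 + (-51 - 47)*(20 + 15))*((-38 + 2) + (24 - 1*(-14))) = (102 - 98*35)*(-36 + (24 + 14)) = (102 - 3430)*(-36 + 38) = -3328*2 = -6656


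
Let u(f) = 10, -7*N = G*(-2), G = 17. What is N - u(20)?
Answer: -36/7 ≈ -5.1429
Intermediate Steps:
N = 34/7 (N = -17*(-2)/7 = -⅐*(-34) = 34/7 ≈ 4.8571)
N - u(20) = 34/7 - 1*10 = 34/7 - 10 = -36/7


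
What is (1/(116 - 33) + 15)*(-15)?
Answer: -18690/83 ≈ -225.18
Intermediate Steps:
(1/(116 - 33) + 15)*(-15) = (1/83 + 15)*(-15) = (1246/83)*(-15) = -18690/83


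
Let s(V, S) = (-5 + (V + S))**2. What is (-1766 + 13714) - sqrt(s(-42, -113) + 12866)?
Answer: 11948 - 3*sqrt(4274) ≈ 11752.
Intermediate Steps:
s(V, S) = (-5 + S + V)**2 (s(V, S) = (-5 + (S + V))**2 = (-5 + S + V)**2)
(-1766 + 13714) - sqrt(s(-42, -113) + 12866) = (-1766 + 13714) - sqrt((-5 - 113 - 42)**2 + 12866) = 11948 - sqrt((-160)**2 + 12866) = 11948 - sqrt(25600 + 12866) = 11948 - sqrt(38466) = 11948 - 3*sqrt(4274)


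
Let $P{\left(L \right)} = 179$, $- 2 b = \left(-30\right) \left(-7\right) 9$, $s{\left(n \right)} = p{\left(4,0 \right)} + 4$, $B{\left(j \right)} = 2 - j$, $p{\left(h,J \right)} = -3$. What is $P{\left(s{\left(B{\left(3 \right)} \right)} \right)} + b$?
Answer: $-766$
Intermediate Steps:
$s{\left(n \right)} = 1$ ($s{\left(n \right)} = -3 + 4 = 1$)
$b = -945$ ($b = - \frac{\left(-30\right) \left(-7\right) 9}{2} = - \frac{210 \cdot 9}{2} = \left(- \frac{1}{2}\right) 1890 = -945$)
$P{\left(s{\left(B{\left(3 \right)} \right)} \right)} + b = 179 - 945 = -766$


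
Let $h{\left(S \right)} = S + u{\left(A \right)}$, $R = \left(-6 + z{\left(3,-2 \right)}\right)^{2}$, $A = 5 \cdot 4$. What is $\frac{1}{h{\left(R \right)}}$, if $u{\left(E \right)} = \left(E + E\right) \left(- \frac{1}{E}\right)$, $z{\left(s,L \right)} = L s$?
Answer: $\frac{1}{142} \approx 0.0070423$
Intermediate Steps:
$A = 20$
$R = 144$ ($R = \left(-6 - 6\right)^{2} = \left(-12\right)^{2} = 144$)
$u{\left(E \right)} = -2$ ($u{\left(E \right)} = 2 E \left(- \frac{1}{E}\right) = -2$)
$h{\left(S \right)} = -2 + S$ ($h{\left(S \right)} = S - 2 = -2 + S$)
$\frac{1}{h{\left(R \right)}} = \frac{1}{-2 + 144} = \frac{1}{142}$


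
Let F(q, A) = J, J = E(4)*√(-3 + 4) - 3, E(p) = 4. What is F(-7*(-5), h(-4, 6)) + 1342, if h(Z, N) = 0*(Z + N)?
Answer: 1343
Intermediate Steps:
h(Z, N) = 0 (h(Z, N) = 0*(N + Z) = 0)
J = 1 (J = 4*√(-3 + 4) - 3 = 4*√1 - 3 = 4*1 - 3 = 4 - 3 = 1)
F(q, A) = 1
F(-7*(-5), h(-4, 6)) + 1342 = 1 + 1342 = 1343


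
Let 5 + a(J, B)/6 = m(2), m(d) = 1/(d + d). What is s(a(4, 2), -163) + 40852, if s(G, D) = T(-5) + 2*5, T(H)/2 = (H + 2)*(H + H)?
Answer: 40922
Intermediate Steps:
T(H) = 4*H*(2 + H) (T(H) = 2*((H + 2)*(H + H)) = 2*((2 + H)*(2*H)) = 2*(2*H*(2 + H)) = 4*H*(2 + H))
m(d) = 1/(2*d)
a(J, B) = -57/2 (a(J, B) = -30 + 6*((½)/2) = -30 + 6*((½)*(½)) = -30 + 6*(¼) = -30 + 3/2 = -57/2)
s(G, D) = 70 (s(G, D) = 4*(-5)*(2 - 5) + 2*5 = 4*(-5)*(-3) + 10 = 60 + 10 = 70)
s(a(4, 2), -163) + 40852 = 70 + 40852 = 40922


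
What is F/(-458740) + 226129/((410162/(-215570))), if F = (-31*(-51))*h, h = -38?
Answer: -5590500932534891/47039428970 ≈ -1.1885e+5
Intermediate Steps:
F = -60078 (F = -31*(-51)*(-38) = 1581*(-38) = -60078)
F/(-458740) + 226129/((410162/(-215570))) = -60078/(-458740) + 226129/((410162/(-215570))) = -60078*(-1/458740) + 226129/((410162*(-1/215570))) = 30039/229370 + 226129/(-205081/107785) = 30039/229370 + 226129*(-107785/205081) = 30039/229370 - 24373314265/205081 = -5590500932534891/47039428970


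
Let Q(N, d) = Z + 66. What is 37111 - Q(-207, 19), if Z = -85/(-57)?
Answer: 2111480/57 ≈ 37044.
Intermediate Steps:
Z = 85/57 (Z = -85*(-1/57) = 85/57 ≈ 1.4912)
Q(N, d) = 3847/57 (Q(N, d) = 85/57 + 66 = 3847/57)
37111 - Q(-207, 19) = 37111 - 1*3847/57 = 37111 - 3847/57 = 2111480/57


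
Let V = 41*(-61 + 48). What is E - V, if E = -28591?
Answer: -28058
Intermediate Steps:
V = -533 (V = 41*(-13) = -533)
E - V = -28591 - 1*(-533) = -28591 + 533 = -28058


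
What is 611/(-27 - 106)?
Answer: -611/133 ≈ -4.5940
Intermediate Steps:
611/(-27 - 106) = 611/(-133) = 611*(-1/133) = -611/133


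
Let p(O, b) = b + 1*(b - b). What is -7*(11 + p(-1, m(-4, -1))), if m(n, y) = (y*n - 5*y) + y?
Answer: -133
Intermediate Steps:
m(n, y) = -4*y + n*y (m(n, y) = (n*y - 5*y) + y = (-5*y + n*y) + y = -4*y + n*y)
p(O, b) = b (p(O, b) = b + 1*0 = b + 0 = b)
-7*(11 + p(-1, m(-4, -1))) = -7*(11 - (-4 - 4)) = -7*(11 - 1*(-8)) = -7*(11 + 8) = -7*19 = -133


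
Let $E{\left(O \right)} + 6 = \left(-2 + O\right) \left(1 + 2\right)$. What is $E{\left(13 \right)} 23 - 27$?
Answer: $594$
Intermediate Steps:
$E{\left(O \right)} = -12 + 3 O$ ($E{\left(O \right)} = -6 + \left(-2 + O\right) \left(1 + 2\right) = -6 + \left(-2 + O\right) 3 = -6 + \left(-6 + 3 O\right) = -12 + 3 O$)
$E{\left(13 \right)} 23 - 27 = \left(-12 + 3 \cdot 13\right) 23 - 27 = \left(-12 + 39\right) 23 - 27 = 27 \cdot 23 - 27 = 621 - 27 = 594$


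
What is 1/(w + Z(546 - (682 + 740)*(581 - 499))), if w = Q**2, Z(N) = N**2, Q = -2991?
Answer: 1/13478405445 ≈ 7.4193e-11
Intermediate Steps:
w = 8946081 (w = (-2991)**2 = 8946081)
1/(w + Z(546 - (682 + 740)*(581 - 499))) = 1/(8946081 + (546 - (682 + 740)*(581 - 499))**2) = 1/(8946081 + (546 - 1422*82)**2) = 1/(8946081 + (546 - 1*116604)**2) = 1/(8946081 + (546 - 116604)**2) = 1/(8946081 + (-116058)**2) = 1/(8946081 + 13469459364) = 1/13478405445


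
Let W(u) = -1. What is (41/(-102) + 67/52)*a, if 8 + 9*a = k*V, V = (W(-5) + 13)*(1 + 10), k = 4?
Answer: 23510/459 ≈ 51.220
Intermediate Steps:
V = 132 (V = (-1 + 13)*(1 + 10) = 12*11 = 132)
a = 520/9 (a = -8/9 + (4*132)/9 = -8/9 + (1/9)*528 = -8/9 + 176/3 = 520/9 ≈ 57.778)
(41/(-102) + 67/52)*a = (41/(-102) + 67/52)*(520/9) = (41*(-1/102) + 67*(1/52))*(520/9) = (-41/102 + 67/52)*(520/9) = (2351/2652)*(520/9) = 23510/459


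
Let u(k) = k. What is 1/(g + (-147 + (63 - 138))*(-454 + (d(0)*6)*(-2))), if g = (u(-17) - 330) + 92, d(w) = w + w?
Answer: 1/100533 ≈ 9.9470e-6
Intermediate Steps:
d(w) = 2*w
g = -255 (g = (-17 - 330) + 92 = -347 + 92 = -255)
1/(g + (-147 + (63 - 138))*(-454 + (d(0)*6)*(-2))) = 1/(-255 + (-147 + (63 - 138))*(-454 + ((2*0)*6)*(-2))) = 1/(-255 + (-147 - 75)*(-454 + (0*6)*(-2))) = 1/(-255 - 222*(-454 + 0*(-2))) = 1/(-255 - 222*(-454 + 0)) = 1/(-255 - 222*(-454)) = 1/(-255 + 100788) = 1/100533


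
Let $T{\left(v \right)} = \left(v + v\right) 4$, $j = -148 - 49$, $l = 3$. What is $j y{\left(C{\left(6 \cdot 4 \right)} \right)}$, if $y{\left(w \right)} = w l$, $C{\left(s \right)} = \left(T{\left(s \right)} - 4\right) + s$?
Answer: $-125292$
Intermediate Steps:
$j = -197$
$T{\left(v \right)} = 8 v$ ($T{\left(v \right)} = 2 v 4 = 8 v$)
$C{\left(s \right)} = -4 + 9 s$ ($C{\left(s \right)} = \left(8 s - 4\right) + s = \left(-4 + 8 s\right) + s = -4 + 9 s$)
$y{\left(w \right)} = 3 w$ ($y{\left(w \right)} = w 3 = 3 w$)
$j y{\left(C{\left(6 \cdot 4 \right)} \right)} = - 197 \cdot 3 \left(-4 + 9 \cdot 6 \cdot 4\right) = - 197 \cdot 3 \left(-4 + 9 \cdot 24\right) = - 197 \cdot 3 \left(-4 + 216\right) = - 197 \cdot 3 \cdot 212 = \left(-197\right) 636 = -125292$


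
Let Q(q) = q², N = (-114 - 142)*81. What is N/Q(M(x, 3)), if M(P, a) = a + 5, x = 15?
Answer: -324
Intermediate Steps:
M(P, a) = 5 + a
N = -20736 (N = -256*81 = -20736)
N/Q(M(x, 3)) = -20736/(5 + 3)² = -20736/(8²) = -20736/64 = -20736*1/64 = -324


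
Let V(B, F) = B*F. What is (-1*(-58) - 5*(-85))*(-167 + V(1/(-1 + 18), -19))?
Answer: -1380414/17 ≈ -81201.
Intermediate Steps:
(-1*(-58) - 5*(-85))*(-167 + V(1/(-1 + 18), -19)) = (-1*(-58) - 5*(-85))*(-167 - 19/(-1 + 18)) = (58 + 425)*(-167 - 19/17) = 483*(-167 + (1/17)*(-19)) = 483*(-167 - 19/17) = 483*(-2858/17) = -1380414/17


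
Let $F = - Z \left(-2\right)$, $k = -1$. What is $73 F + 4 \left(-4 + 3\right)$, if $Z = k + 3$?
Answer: $288$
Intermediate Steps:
$Z = 2$ ($Z = -1 + 3 = 2$)
$F = 4$ ($F = \left(-1\right) 2 \left(-2\right) = \left(-2\right) \left(-2\right) = 4$)
$73 F + 4 \left(-4 + 3\right) = 73 \cdot 4 + 4 \left(-4 + 3\right) = 292 + 4 \left(-1\right) = 292 - 4 = 288$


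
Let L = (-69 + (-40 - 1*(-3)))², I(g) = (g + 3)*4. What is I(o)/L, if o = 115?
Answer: 118/2809 ≈ 0.042008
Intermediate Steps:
I(g) = 12 + 4*g (I(g) = (3 + g)*4 = 12 + 4*g)
L = 11236 (L = (-69 + (-40 + 3))² = (-69 - 37)² = (-106)² = 11236)
I(o)/L = (12 + 4*115)/11236 = (12 + 460)*(1/11236) = 472*(1/11236) = 118/2809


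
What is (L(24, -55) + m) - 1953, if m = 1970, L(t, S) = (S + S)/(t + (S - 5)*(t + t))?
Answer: 24331/1428 ≈ 17.039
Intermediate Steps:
L(t, S) = 2*S/(t + 2*t*(-5 + S)) (L(t, S) = (2*S)/(t + (-5 + S)*(2*t)) = (2*S)/(t + 2*t*(-5 + S)) = 2*S/(t + 2*t*(-5 + S)))
(L(24, -55) + m) - 1953 = (2*(-55)/(24*(-9 + 2*(-55))) + 1970) - 1953 = (2*(-55)*(1/24)/(-9 - 110) + 1970) - 1953 = (2*(-55)*(1/24)/(-119) + 1970) - 1953 = (2*(-55)*(1/24)*(-1/119) + 1970) - 1953 = (55/1428 + 1970) - 1953 = 2813215/1428 - 1953 = 24331/1428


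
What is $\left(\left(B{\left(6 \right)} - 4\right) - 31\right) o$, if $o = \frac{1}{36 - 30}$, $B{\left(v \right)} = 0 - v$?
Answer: $- \frac{41}{6} \approx -6.8333$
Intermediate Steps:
$B{\left(v \right)} = - v$
$o = \frac{1}{6} \approx 0.16667$
$\left(\left(B{\left(6 \right)} - 4\right) - 31\right) o = \left(\left(\left(-1\right) 6 - 4\right) - 31\right) \frac{1}{6} = \left(\left(-6 - 4\right) - 31\right) \frac{1}{6} = \left(-10 - 31\right) \frac{1}{6} = \left(-41\right) \frac{1}{6} = - \frac{41}{6}$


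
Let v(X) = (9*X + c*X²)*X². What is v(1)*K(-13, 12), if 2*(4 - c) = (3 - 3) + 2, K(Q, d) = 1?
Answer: 12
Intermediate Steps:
c = 3 (c = 4 - ((3 - 3) + 2)/2 = 4 - (0 + 2)/2 = 4 - ½*2 = 4 - 1 = 3)
v(X) = X²*(3*X² + 9*X) (v(X) = (9*X + 3*X²)*X² = (3*X² + 9*X)*X² = X²*(3*X² + 9*X))
v(1)*K(-13, 12) = (3*1³*(3 + 1))*1 = (3*1*4)*1 = 12*1 = 12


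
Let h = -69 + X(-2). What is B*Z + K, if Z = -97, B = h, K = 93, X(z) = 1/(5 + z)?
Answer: 20261/3 ≈ 6753.7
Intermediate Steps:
h = -206/3 (h = -69 + 1/(5 - 2) = -69 + 1/3 = -69 + ⅓ = -206/3 ≈ -68.667)
B = -206/3 ≈ -68.667
B*Z + K = -206/3*(-97) + 93 = 19982/3 + 93 = 20261/3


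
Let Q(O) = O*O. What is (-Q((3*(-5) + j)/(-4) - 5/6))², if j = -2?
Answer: 2825761/20736 ≈ 136.27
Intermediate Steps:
Q(O) = O²
(-Q((3*(-5) + j)/(-4) - 5/6))² = (-((3*(-5) - 2)/(-4) - 5/6)²)² = (-((-15 - 2)*(-¼) - 5*⅙)²)² = (-(-17*(-¼) - ⅚)²)² = (-(17/4 - ⅚)²)² = (-(41/12)²)² = (-1*1681/144)² = (-1681/144)² = 2825761/20736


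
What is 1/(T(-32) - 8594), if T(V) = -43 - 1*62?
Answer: -1/8699 ≈ -0.00011496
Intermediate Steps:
T(V) = -105 (T(V) = -43 - 62 = -105)
1/(T(-32) - 8594) = 1/(-105 - 8594) = 1/(-8699) = -1/8699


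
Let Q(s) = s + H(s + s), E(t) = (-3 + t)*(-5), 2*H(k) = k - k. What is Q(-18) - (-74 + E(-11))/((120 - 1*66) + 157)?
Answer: -3794/211 ≈ -17.981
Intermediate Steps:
H(k) = 0 (H(k) = (k - k)/2 = (1/2)*0 = 0)
E(t) = 15 - 5*t
Q(s) = s (Q(s) = s + 0 = s)
Q(-18) - (-74 + E(-11))/((120 - 1*66) + 157) = -18 - (-74 + (15 - 5*(-11)))/((120 - 1*66) + 157) = -18 - (-74 + (15 + 55))/((120 - 66) + 157) = -18 - (-74 + 70)/(54 + 157) = -18 - (-4)/211 = -18 - 1*(-4/211) = -18 + 4/211 = -3794/211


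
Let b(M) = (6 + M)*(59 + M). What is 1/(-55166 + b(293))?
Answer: 1/50082 ≈ 1.9967e-5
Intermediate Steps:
1/(-55166 + b(293)) = 1/(-55166 + (354 + 293**2 + 65*293)) = 1/(-55166 + (354 + 85849 + 19045)) = 1/(-55166 + 105248) = 1/50082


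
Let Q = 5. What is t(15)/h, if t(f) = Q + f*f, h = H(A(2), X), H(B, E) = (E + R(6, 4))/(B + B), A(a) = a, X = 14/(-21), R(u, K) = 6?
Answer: 345/2 ≈ 172.50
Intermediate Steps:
X = -⅔ (X = 14*(-1/21) = -⅔ ≈ -0.66667)
H(B, E) = (6 + E)/(2*B) (H(B, E) = (E + 6)/(B + B) = (6 + E)/((2*B)) = (6 + E)*(1/(2*B)) = (6 + E)/(2*B))
h = 4/3 (h = (½)*(6 - ⅔)/2 = (½)*(½)*(16/3) = 4/3 ≈ 1.3333)
t(f) = 5 + f² (t(f) = 5 + f*f = 5 + f²)
t(15)/h = (5 + 15²)/(4/3) = (5 + 225)*(¾) = 230*(¾) = 345/2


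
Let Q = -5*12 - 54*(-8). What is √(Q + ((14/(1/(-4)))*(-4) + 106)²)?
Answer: 2*√27318 ≈ 330.56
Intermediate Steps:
Q = 372 (Q = -60 + 432 = 372)
√(Q + ((14/(1/(-4)))*(-4) + 106)²) = √(372 + ((14/(1/(-4)))*(-4) + 106)²) = √(372 + ((14/(-¼))*(-4) + 106)²) = √(372 + ((14*(-4))*(-4) + 106)²) = √(372 + (-56*(-4) + 106)²) = √(372 + (224 + 106)²) = √(372 + 330²) = √(372 + 108900) = √109272 = 2*√27318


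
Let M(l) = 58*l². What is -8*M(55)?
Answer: -1403600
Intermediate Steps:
-8*M(55) = -464*55² = -464*3025 = -8*175450 = -1403600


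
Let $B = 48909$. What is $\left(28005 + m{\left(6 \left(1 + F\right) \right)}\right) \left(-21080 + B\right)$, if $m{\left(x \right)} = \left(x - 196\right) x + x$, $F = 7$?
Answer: $582989721$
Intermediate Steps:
$m{\left(x \right)} = x + x \left(-196 + x\right)$ ($m{\left(x \right)} = \left(-196 + x\right) x + x = x \left(-196 + x\right) + x = x + x \left(-196 + x\right)$)
$\left(28005 + m{\left(6 \left(1 + F\right) \right)}\right) \left(-21080 + B\right) = \left(28005 + 6 \left(1 + 7\right) \left(-195 + 6 \left(1 + 7\right)\right)\right) \left(-21080 + 48909\right) = \left(28005 + 6 \cdot 8 \left(-195 + 6 \cdot 8\right)\right) 27829 = \left(28005 + 48 \left(-195 + 48\right)\right) 27829 = \left(28005 + 48 \left(-147\right)\right) 27829 = \left(28005 - 7056\right) 27829 = 20949 \cdot 27829 = 582989721$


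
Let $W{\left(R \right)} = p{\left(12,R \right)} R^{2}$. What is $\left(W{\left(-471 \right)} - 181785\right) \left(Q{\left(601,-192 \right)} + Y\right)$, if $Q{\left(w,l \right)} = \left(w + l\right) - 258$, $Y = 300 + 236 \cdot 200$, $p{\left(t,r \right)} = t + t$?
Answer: $245040454749$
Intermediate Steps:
$p{\left(t,r \right)} = 2 t$
$Y = 47500$ ($Y = 300 + 47200 = 47500$)
$W{\left(R \right)} = 24 R^{2}$ ($W{\left(R \right)} = 2 \cdot 12 R^{2} = 24 R^{2}$)
$Q{\left(w,l \right)} = -258 + l + w$ ($Q{\left(w,l \right)} = \left(l + w\right) - 258 = -258 + l + w$)
$\left(W{\left(-471 \right)} - 181785\right) \left(Q{\left(601,-192 \right)} + Y\right) = \left(24 \left(-471\right)^{2} - 181785\right) \left(\left(-258 - 192 + 601\right) + 47500\right) = \left(24 \cdot 221841 - 181785\right) \left(151 + 47500\right) = \left(5324184 - 181785\right) 47651 = 5142399 \cdot 47651 = 245040454749$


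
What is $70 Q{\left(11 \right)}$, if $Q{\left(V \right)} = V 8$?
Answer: $6160$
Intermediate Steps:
$Q{\left(V \right)} = 8 V$
$70 Q{\left(11 \right)} = 70 \cdot 8 \cdot 11 = 70 \cdot 88 = 6160$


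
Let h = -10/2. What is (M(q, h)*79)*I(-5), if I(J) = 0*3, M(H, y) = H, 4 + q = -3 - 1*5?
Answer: 0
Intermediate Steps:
q = -12 (q = -4 + (-3 - 1*5) = -4 + (-3 - 5) = -4 - 8 = -12)
h = -5 (h = -10*½ = -5)
I(J) = 0
(M(q, h)*79)*I(-5) = -12*79*0 = -948*0 = 0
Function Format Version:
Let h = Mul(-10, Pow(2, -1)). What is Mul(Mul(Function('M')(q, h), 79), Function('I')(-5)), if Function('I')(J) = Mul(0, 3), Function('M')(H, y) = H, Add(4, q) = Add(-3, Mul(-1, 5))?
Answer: 0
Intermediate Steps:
q = -12 (q = Add(-4, Add(-3, Mul(-1, 5))) = Add(-4, Add(-3, -5)) = Add(-4, -8) = -12)
h = -5 (h = Mul(-10, Rational(1, 2)) = -5)
Function('I')(J) = 0
Mul(Mul(Function('M')(q, h), 79), Function('I')(-5)) = Mul(Mul(-12, 79), 0) = Mul(-948, 0) = 0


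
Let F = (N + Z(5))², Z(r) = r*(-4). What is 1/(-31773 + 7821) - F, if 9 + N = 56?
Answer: -17461009/23952 ≈ -729.00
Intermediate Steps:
Z(r) = -4*r
N = 47 (N = -9 + 56 = 47)
F = 729 (F = (47 - 4*5)² = (47 - 20)² = 27² = 729)
1/(-31773 + 7821) - F = 1/(-31773 + 7821) - 1*729 = 1/(-23952) - 729 = -1/23952 - 729 = -17461009/23952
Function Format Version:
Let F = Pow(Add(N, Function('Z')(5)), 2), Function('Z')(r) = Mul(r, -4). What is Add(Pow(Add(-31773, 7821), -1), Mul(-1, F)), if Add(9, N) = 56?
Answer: Rational(-17461009, 23952) ≈ -729.00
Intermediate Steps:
Function('Z')(r) = Mul(-4, r)
N = 47 (N = Add(-9, 56) = 47)
F = 729 (F = Pow(Add(47, Mul(-4, 5)), 2) = Pow(Add(47, -20), 2) = Pow(27, 2) = 729)
Add(Pow(Add(-31773, 7821), -1), Mul(-1, F)) = Add(Pow(Add(-31773, 7821), -1), Mul(-1, 729)) = Add(Pow(-23952, -1), -729) = Add(Rational(-1, 23952), -729) = Rational(-17461009, 23952)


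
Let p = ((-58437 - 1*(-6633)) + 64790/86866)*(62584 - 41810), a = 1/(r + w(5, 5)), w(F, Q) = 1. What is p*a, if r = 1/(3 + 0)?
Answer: -5393179856589/6682 ≈ -8.0712e+8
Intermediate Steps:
r = ⅓ (r = 1/3 = ⅓ ≈ 0.33333)
a = ¾ (a = 1/(⅓ + 1) = 1/(4/3) = ¾ ≈ 0.75000)
p = -3595453237726/3341 (p = ((-58437 + 6633) + 64790*(1/86866))*20774 = (-51804 + 32395/43433)*20774 = -2249970737/43433*20774 = -3595453237726/3341 ≈ -1.0762e+9)
p*a = -3595453237726/3341*¾ = -5393179856589/6682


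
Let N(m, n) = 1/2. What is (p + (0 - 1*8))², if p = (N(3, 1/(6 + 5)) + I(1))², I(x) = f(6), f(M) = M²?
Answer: 28058209/16 ≈ 1.7536e+6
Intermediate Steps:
N(m, n) = ½
I(x) = 36 (I(x) = 6² = 36)
p = 5329/4 (p = (½ + 36)² = (73/2)² = 5329/4 ≈ 1332.3)
(p + (0 - 1*8))² = (5329/4 + (0 - 1*8))² = (5329/4 + (0 - 8))² = (5329/4 - 8)² = (5297/4)² = 28058209/16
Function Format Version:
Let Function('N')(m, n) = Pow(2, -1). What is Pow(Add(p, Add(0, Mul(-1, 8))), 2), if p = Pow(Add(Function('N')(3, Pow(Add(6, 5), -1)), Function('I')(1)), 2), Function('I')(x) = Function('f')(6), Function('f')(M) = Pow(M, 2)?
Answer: Rational(28058209, 16) ≈ 1.7536e+6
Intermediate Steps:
Function('N')(m, n) = Rational(1, 2)
Function('I')(x) = 36 (Function('I')(x) = Pow(6, 2) = 36)
p = Rational(5329, 4) (p = Pow(Add(Rational(1, 2), 36), 2) = Pow(Rational(73, 2), 2) = Rational(5329, 4) ≈ 1332.3)
Pow(Add(p, Add(0, Mul(-1, 8))), 2) = Pow(Add(Rational(5329, 4), Add(0, Mul(-1, 8))), 2) = Pow(Add(Rational(5329, 4), Add(0, -8)), 2) = Pow(Add(Rational(5329, 4), -8), 2) = Pow(Rational(5297, 4), 2) = Rational(28058209, 16)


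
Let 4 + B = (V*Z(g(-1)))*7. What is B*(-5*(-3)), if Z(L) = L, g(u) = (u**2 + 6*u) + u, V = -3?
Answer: 1830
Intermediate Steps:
g(u) = u**2 + 7*u
B = 122 (B = -4 - (-3)*(7 - 1)*7 = -4 - (-3)*6*7 = -4 - 3*(-6)*7 = -4 + 18*7 = -4 + 126 = 122)
B*(-5*(-3)) = 122*(-5*(-3)) = 122*15 = 1830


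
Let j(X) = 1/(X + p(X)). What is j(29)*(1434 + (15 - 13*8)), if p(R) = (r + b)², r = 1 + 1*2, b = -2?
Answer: 269/6 ≈ 44.833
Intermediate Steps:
r = 3 (r = 1 + 2 = 3)
p(R) = 1 (p(R) = (3 - 2)² = 1² = 1)
j(X) = 1/(1 + X) (j(X) = 1/(X + 1) = 1/(1 + X))
j(29)*(1434 + (15 - 13*8)) = (1434 + (15 - 13*8))/(1 + 29) = (1434 + (15 - 104))/30 = (1434 - 89)/30 = (1/30)*1345 = 269/6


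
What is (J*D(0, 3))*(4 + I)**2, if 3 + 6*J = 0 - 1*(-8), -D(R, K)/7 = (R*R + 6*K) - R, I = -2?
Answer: -420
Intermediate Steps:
D(R, K) = -42*K - 7*R**2 + 7*R (D(R, K) = -7*((R*R + 6*K) - R) = -7*((R**2 + 6*K) - R) = -7*(R**2 - R + 6*K) = -42*K - 7*R**2 + 7*R)
J = 5/6 (J = -1/2 + (0 - 1*(-8))/6 = -1/2 + (0 + 8)/6 = -1/2 + (1/6)*8 = -1/2 + 4/3 = 5/6 ≈ 0.83333)
(J*D(0, 3))*(4 + I)**2 = (5*(-42*3 - 7*0**2 + 7*0)/6)*(4 - 2)**2 = (5*(-126 - 7*0 + 0)/6)*2**2 = (5*(-126 + 0 + 0)/6)*4 = ((5/6)*(-126))*4 = -105*4 = -420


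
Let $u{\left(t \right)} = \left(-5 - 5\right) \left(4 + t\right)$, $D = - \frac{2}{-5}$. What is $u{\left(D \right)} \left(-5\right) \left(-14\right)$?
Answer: $-3080$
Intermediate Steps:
$D = \frac{2}{5}$ ($D = \left(-2\right) \left(- \frac{1}{5}\right) = \frac{2}{5} \approx 0.4$)
$u{\left(t \right)} = -40 - 10 t$ ($u{\left(t \right)} = - 10 \left(4 + t\right) = -40 - 10 t$)
$u{\left(D \right)} \left(-5\right) \left(-14\right) = \left(-40 - 4\right) \left(-5\right) \left(-14\right) = \left(-44\right) \left(-5\right) \left(-14\right) = 220 \left(-14\right) = -3080$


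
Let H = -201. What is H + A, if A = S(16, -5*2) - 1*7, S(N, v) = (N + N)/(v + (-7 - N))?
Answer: -6896/33 ≈ -208.97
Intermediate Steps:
S(N, v) = 2*N/(-7 + v - N) (S(N, v) = (2*N)/(-7 + v - N) = 2*N/(-7 + v - N))
A = -263/33 (A = 2*16/(-7 - 5*2 - 1*16) - 1*7 = 2*16/(-7 - 10 - 16) - 7 = 2*16/(-33) - 7 = 2*16*(-1/33) - 7 = -32/33 - 7 = -263/33 ≈ -7.9697)
H + A = -201 - 263/33 = -6896/33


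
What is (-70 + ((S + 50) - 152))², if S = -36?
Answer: 43264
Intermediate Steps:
(-70 + ((S + 50) - 152))² = (-70 + ((-36 + 50) - 152))² = (-70 + (14 - 152))² = (-70 - 138)² = (-208)² = 43264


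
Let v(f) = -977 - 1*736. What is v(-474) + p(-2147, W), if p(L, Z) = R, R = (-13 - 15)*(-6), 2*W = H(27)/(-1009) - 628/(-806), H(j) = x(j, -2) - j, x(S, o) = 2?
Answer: -1545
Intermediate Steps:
H(j) = 2 - j
W = 326901/813254 (W = ((2 - 1*27)/(-1009) - 628/(-806))/2 = ((2 - 27)*(-1/1009) - 628*(-1/806))/2 = (-25*(-1/1009) + 314/403)/2 = (25/1009 + 314/403)/2 = (½)*(326901/406627) = 326901/813254 ≈ 0.40197)
R = 168 (R = -28*(-6) = 168)
p(L, Z) = 168
v(f) = -1713 (v(f) = -977 - 736 = -1713)
v(-474) + p(-2147, W) = -1713 + 168 = -1545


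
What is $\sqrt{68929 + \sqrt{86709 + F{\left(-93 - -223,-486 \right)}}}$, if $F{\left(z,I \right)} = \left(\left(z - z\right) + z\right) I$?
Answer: $\sqrt{68929 + \sqrt{23529}} \approx 262.84$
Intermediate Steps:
$F{\left(z,I \right)} = I z$ ($F{\left(z,I \right)} = \left(0 + z\right) I = z I = I z$)
$\sqrt{68929 + \sqrt{86709 + F{\left(-93 - -223,-486 \right)}}} = \sqrt{68929 + \sqrt{86709 - 486 \left(-93 - -223\right)}} = \sqrt{68929 + \sqrt{86709 - 486 \left(-93 + 223\right)}} = \sqrt{68929 + \sqrt{86709 - 63180}} = \sqrt{68929 + \sqrt{23529}}$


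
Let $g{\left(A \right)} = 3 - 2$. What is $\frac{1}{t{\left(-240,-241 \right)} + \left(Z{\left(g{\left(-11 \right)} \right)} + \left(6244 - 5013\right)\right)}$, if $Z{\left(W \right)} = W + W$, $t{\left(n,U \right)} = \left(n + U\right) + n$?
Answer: $\frac{1}{512} \approx 0.0019531$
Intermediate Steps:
$t{\left(n,U \right)} = U + 2 n$ ($t{\left(n,U \right)} = \left(U + n\right) + n = U + 2 n$)
$g{\left(A \right)} = 1$
$Z{\left(W \right)} = 2 W$
$\frac{1}{t{\left(-240,-241 \right)} + \left(Z{\left(g{\left(-11 \right)} \right)} + \left(6244 - 5013\right)\right)} = \frac{1}{\left(-241 + 2 \left(-240\right)\right) + \left(2 \cdot 1 + \left(6244 - 5013\right)\right)} = \frac{1}{\left(-241 - 480\right) + \left(2 + \left(6244 - 5013\right)\right)} = \frac{1}{-721 + \left(2 + 1231\right)} = \frac{1}{-721 + 1233} = \frac{1}{512}$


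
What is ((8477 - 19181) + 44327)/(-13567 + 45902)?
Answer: 33623/32335 ≈ 1.0398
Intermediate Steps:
((8477 - 19181) + 44327)/(-13567 + 45902) = (-10704 + 44327)/32335 = 33623*(1/32335) = 33623/32335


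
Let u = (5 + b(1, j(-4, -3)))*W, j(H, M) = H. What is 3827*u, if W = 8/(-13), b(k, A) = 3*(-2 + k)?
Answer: -61232/13 ≈ -4710.2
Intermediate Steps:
b(k, A) = -6 + 3*k
W = -8/13 (W = 8*(-1/13) = -8/13 ≈ -0.61539)
u = -16/13 (u = (5 + (-6 + 3*1))*(-8/13) = (5 + (-6 + 3))*(-8/13) = (5 - 3)*(-8/13) = 2*(-8/13) = -16/13 ≈ -1.2308)
3827*u = 3827*(-16/13) = -61232/13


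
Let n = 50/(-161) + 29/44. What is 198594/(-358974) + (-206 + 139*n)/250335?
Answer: -254388110327/459303643260 ≈ -0.55386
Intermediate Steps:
n = 2469/7084 (n = 50*(-1/161) + 29*(1/44) = -50/161 + 29/44 = 2469/7084 ≈ 0.34853)
198594/(-358974) + (-206 + 139*n)/250335 = 198594/(-358974) + (-206 + 139*(2469/7084))/250335 = 198594*(-1/358974) + (-206 + 343191/7084)*(1/250335) = -1003/1813 - 1116113/7084*1/250335 = -1003/1813 - 1116113/1773373140 = -254388110327/459303643260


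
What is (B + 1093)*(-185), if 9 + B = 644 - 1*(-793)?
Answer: -466385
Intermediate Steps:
B = 1428 (B = -9 + (644 - 1*(-793)) = -9 + (644 + 793) = -9 + 1437 = 1428)
(B + 1093)*(-185) = (1428 + 1093)*(-185) = 2521*(-185) = -466385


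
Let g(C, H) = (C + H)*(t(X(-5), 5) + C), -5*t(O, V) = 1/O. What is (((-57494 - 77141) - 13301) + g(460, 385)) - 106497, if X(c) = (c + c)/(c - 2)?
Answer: 1341487/10 ≈ 1.3415e+5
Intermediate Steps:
X(c) = 2*c/(-2 + c) (X(c) = (2*c)/(-2 + c) = 2*c/(-2 + c))
t(O, V) = -1/(5*O)
g(C, H) = (-7/50 + C)*(C + H) (g(C, H) = (C + H)*(-1/(5*(2*(-5)/(-2 - 5))) + C) = (C + H)*(-1/(5*(2*(-5)/(-7))) + C) = (C + H)*(-1/(5*(2*(-5)*(-1/7))) + C) = (C + H)*(-1/(5*10/7) + C) = (C + H)*(-1/5*7/10 + C) = (C + H)*(-7/50 + C) = (-7/50 + C)*(C + H))
(((-57494 - 77141) - 13301) + g(460, 385)) - 106497 = (((-57494 - 77141) - 13301) + (460**2 - 7/50*460 - 7/50*385 + 460*385)) - 106497 = ((-134635 - 13301) + (211600 - 322/5 - 539/10 + 177100)) - 106497 = (-147936 + 3885817/10) - 106497 = 2406457/10 - 106497 = 1341487/10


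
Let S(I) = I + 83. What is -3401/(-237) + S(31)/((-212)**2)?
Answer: 76440781/5325864 ≈ 14.353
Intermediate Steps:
S(I) = 83 + I
-3401/(-237) + S(31)/((-212)**2) = -3401/(-237) + (83 + 31)/((-212)**2) = -3401*(-1/237) + 114/44944 = 3401/237 + 114*(1/44944) = 3401/237 + 57/22472 = 76440781/5325864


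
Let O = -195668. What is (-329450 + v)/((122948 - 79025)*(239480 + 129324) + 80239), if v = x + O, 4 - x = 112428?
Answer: -637542/16199058331 ≈ -3.9357e-5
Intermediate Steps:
x = -112424 (x = 4 - 1*112428 = 4 - 112428 = -112424)
v = -308092 (v = -112424 - 195668 = -308092)
(-329450 + v)/((122948 - 79025)*(239480 + 129324) + 80239) = (-329450 - 308092)/((122948 - 79025)*(239480 + 129324) + 80239) = -637542/(43923*368804 + 80239) = -637542/(16198978092 + 80239) = -637542/16199058331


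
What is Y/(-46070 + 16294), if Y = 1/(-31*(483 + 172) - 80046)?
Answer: 1/2988051376 ≈ 3.3467e-10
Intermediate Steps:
Y = -1/100351 (Y = 1/(-31*655 - 80046) = 1/(-20305 - 80046) = 1/(-100351) = -1/100351 ≈ -9.9650e-6)
Y/(-46070 + 16294) = -1/(100351*(-46070 + 16294)) = -1/100351/(-29776) = -1/100351*(-1/29776) = 1/2988051376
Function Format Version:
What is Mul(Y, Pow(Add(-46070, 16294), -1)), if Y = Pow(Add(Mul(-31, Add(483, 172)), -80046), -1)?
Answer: Rational(1, 2988051376) ≈ 3.3467e-10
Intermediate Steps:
Y = Rational(-1, 100351) (Y = Pow(Add(Mul(-31, 655), -80046), -1) = Pow(Add(-20305, -80046), -1) = Pow(-100351, -1) = Rational(-1, 100351) ≈ -9.9650e-6)
Mul(Y, Pow(Add(-46070, 16294), -1)) = Mul(Rational(-1, 100351), Pow(Add(-46070, 16294), -1)) = Mul(Rational(-1, 100351), Pow(-29776, -1)) = Mul(Rational(-1, 100351), Rational(-1, 29776)) = Rational(1, 2988051376)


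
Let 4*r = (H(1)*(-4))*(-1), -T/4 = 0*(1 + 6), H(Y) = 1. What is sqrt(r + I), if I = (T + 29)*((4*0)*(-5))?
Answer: 1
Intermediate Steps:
T = 0 (T = -0*(1 + 6) = -0*7 = -4*0 = 0)
r = 1 (r = ((1*(-4))*(-1))/4 = (-4*(-1))/4 = (1/4)*4 = 1)
I = 0 (I = (0 + 29)*((4*0)*(-5)) = 29*(0*(-5)) = 29*0 = 0)
sqrt(r + I) = sqrt(1 + 0) = sqrt(1) = 1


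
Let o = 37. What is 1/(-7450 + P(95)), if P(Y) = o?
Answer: -1/7413 ≈ -0.00013490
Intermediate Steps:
P(Y) = 37
1/(-7450 + P(95)) = 1/(-7450 + 37) = 1/(-7413) = -1/7413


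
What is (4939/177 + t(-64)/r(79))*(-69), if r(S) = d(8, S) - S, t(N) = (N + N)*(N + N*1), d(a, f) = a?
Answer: 58633877/4189 ≈ 13997.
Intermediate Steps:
t(N) = 4*N**2 (t(N) = (2*N)*(N + N) = (2*N)*(2*N) = 4*N**2)
r(S) = 8 - S
(4939/177 + t(-64)/r(79))*(-69) = (4939/177 + (4*(-64)**2)/(8 - 1*79))*(-69) = (4939*(1/177) + (4*4096)/(8 - 79))*(-69) = (4939/177 + 16384/(-71))*(-69) = (4939/177 + 16384*(-1/71))*(-69) = (4939/177 - 16384/71)*(-69) = -2549299/12567*(-69) = 58633877/4189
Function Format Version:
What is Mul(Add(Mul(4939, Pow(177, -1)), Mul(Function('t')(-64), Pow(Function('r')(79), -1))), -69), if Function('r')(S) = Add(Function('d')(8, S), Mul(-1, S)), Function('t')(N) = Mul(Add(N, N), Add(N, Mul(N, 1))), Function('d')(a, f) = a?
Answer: Rational(58633877, 4189) ≈ 13997.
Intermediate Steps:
Function('t')(N) = Mul(4, Pow(N, 2)) (Function('t')(N) = Mul(Mul(2, N), Add(N, N)) = Mul(Mul(2, N), Mul(2, N)) = Mul(4, Pow(N, 2)))
Function('r')(S) = Add(8, Mul(-1, S))
Mul(Add(Mul(4939, Pow(177, -1)), Mul(Function('t')(-64), Pow(Function('r')(79), -1))), -69) = Mul(Add(Mul(4939, Pow(177, -1)), Mul(Mul(4, Pow(-64, 2)), Pow(Add(8, Mul(-1, 79)), -1))), -69) = Mul(Add(Mul(4939, Rational(1, 177)), Mul(Mul(4, 4096), Pow(Add(8, -79), -1))), -69) = Mul(Add(Rational(4939, 177), Mul(16384, Pow(-71, -1))), -69) = Mul(Add(Rational(4939, 177), Mul(16384, Rational(-1, 71))), -69) = Mul(Add(Rational(4939, 177), Rational(-16384, 71)), -69) = Mul(Rational(-2549299, 12567), -69) = Rational(58633877, 4189)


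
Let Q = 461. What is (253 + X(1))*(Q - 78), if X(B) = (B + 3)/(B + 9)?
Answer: 485261/5 ≈ 97052.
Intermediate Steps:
X(B) = (3 + B)/(9 + B)
(253 + X(1))*(Q - 78) = (253 + (3 + 1)/(9 + 1))*(461 - 78) = (253 + 4/10)*383 = (253 + (1/10)*4)*383 = (253 + 2/5)*383 = (1267/5)*383 = 485261/5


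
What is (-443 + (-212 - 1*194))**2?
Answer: 720801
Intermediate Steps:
(-443 + (-212 - 1*194))**2 = (-443 + (-212 - 194))**2 = (-443 - 406)**2 = (-849)**2 = 720801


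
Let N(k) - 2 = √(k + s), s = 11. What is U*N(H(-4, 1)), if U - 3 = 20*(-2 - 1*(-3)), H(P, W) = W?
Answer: 46 + 46*√3 ≈ 125.67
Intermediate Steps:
N(k) = 2 + √(11 + k) (N(k) = 2 + √(k + 11) = 2 + √(11 + k))
U = 23 (U = 3 + 20*(-2 - 1*(-3)) = 3 + 20*(-2 + 3) = 3 + 20*1 = 3 + 20 = 23)
U*N(H(-4, 1)) = 23*(2 + √(11 + 1)) = 23*(2 + √12) = 23*(2 + 2*√3) = 46 + 46*√3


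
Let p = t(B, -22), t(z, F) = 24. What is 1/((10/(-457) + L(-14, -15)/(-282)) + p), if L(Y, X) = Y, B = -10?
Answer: 64437/1548277 ≈ 0.041619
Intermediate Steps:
p = 24
1/((10/(-457) + L(-14, -15)/(-282)) + p) = 1/((10/(-457) - 14/(-282)) + 24) = 1/((10*(-1/457) - 14*(-1/282)) + 24) = 1/((-10/457 + 7/141) + 24) = 1/(1789/64437 + 24) = 1/(1548277/64437) = 64437/1548277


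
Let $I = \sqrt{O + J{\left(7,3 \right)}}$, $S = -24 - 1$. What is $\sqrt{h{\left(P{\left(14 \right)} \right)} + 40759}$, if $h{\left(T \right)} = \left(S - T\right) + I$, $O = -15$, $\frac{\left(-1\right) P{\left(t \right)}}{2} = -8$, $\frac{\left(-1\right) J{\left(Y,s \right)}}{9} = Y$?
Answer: $\sqrt{40718 + i \sqrt{78}} \approx 201.79 + 0.022 i$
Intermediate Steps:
$J{\left(Y,s \right)} = - 9 Y$
$P{\left(t \right)} = 16$ ($P{\left(t \right)} = \left(-2\right) \left(-8\right) = 16$)
$S = -25$ ($S = -24 - 1 = -25$)
$I = i \sqrt{78}$ ($I = \sqrt{-15 - 63} = \sqrt{-78} = i \sqrt{78} \approx 8.8318 i$)
$h{\left(T \right)} = -25 - T + i \sqrt{78}$ ($h{\left(T \right)} = \left(-25 - T\right) + i \sqrt{78} = -25 - T + i \sqrt{78}$)
$\sqrt{h{\left(P{\left(14 \right)} \right)} + 40759} = \sqrt{\left(-25 - 16 + i \sqrt{78}\right) + 40759} = \sqrt{\left(-41 + i \sqrt{78}\right) + 40759} = \sqrt{40718 + i \sqrt{78}}$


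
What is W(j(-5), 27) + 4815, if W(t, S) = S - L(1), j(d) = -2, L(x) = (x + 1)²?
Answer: 4838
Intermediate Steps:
L(x) = (1 + x)²
W(t, S) = -4 + S (W(t, S) = S - (1 + 1)² = S - 1*2² = S - 1*4 = S - 4 = -4 + S)
W(j(-5), 27) + 4815 = (-4 + 27) + 4815 = 23 + 4815 = 4838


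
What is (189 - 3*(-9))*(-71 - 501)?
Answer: -123552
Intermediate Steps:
(189 - 3*(-9))*(-71 - 501) = (189 + 27)*(-572) = 216*(-572) = -123552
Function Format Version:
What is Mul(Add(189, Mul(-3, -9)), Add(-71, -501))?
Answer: -123552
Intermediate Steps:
Mul(Add(189, Mul(-3, -9)), Add(-71, -501)) = Mul(Add(189, 27), -572) = Mul(216, -572) = -123552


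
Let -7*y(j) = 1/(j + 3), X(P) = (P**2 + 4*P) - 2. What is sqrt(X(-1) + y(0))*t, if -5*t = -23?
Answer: 23*I*sqrt(2226)/105 ≈ 10.335*I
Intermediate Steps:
X(P) = -2 + P**2 + 4*P
t = 23/5 (t = -1/5*(-23) = 23/5 ≈ 4.6000)
y(j) = -1/(7*(3 + j)) (y(j) = -1/(7*(j + 3)) = -1/(7*(3 + j)))
sqrt(X(-1) + y(0))*t = sqrt((-2 + (-1)**2 + 4*(-1)) - 1/(21 + 7*0))*(23/5) = sqrt((-2 + 1 - 4) - 1/(21 + 0))*(23/5) = sqrt(-5 - 1/21)*(23/5) = sqrt(-106/21)*(23/5) = (I*sqrt(2226)/21)*(23/5) = 23*I*sqrt(2226)/105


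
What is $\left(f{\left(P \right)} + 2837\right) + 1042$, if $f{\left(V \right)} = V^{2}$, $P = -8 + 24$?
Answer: $4135$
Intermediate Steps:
$P = 16$
$\left(f{\left(P \right)} + 2837\right) + 1042 = \left(16^{2} + 2837\right) + 1042 = \left(256 + 2837\right) + 1042 = 3093 + 1042 = 4135$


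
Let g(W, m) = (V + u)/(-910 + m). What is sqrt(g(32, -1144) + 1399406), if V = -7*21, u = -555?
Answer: sqrt(8733694979)/79 ≈ 1183.0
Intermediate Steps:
V = -147
g(W, m) = -702/(-910 + m) (g(W, m) = (-147 - 555)/(-910 + m) = -702/(-910 + m))
sqrt(g(32, -1144) + 1399406) = sqrt(-702/(-910 - 1144) + 1399406) = sqrt(-702/(-2054) + 1399406) = sqrt(-702*(-1/2054) + 1399406) = sqrt(27/79 + 1399406) = sqrt(110553101/79) = sqrt(8733694979)/79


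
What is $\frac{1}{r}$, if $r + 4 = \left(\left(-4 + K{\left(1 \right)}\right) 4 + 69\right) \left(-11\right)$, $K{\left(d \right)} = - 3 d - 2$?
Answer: $- \frac{1}{367} \approx -0.0027248$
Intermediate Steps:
$K{\left(d \right)} = -2 - 3 d$
$r = -367$ ($r = -4 + \left(\left(-4 - 5\right) 4 + 69\right) \left(-11\right) = -4 + \left(\left(-9\right) 4 + 69\right) \left(-11\right) = -4 + \left(-36 + 69\right) \left(-11\right) = -4 + 33 \left(-11\right) = -4 - 363 = -367$)
$\frac{1}{r} = \frac{1}{-367} = - \frac{1}{367}$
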